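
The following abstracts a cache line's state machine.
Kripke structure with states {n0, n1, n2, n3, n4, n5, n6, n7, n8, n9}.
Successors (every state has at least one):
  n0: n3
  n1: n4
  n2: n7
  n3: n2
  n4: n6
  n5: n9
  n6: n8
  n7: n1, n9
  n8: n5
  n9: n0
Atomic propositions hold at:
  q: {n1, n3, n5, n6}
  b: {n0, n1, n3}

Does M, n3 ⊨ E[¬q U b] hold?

Sat(¬q) = {n0, n2, n4, n7, n8, n9}
E[¬q U b]: least fixpoint, start Z0 = Sat(b) = {n0, n1, n3}, add states in Sat(¬q) with some successor in Z. Z1 = {n0, n1, n3, n7, n9}; Z2 = {n0, n1, n2, n3, n7, n9}; fixed.
Sat(E[¬q U b]) = {n0, n1, n2, n3, n7, n9}
n3 ∈ Sat(E[¬q U b]) = {n0, n1, n2, n3, n7, n9}, so the formula holds at n3.

Yes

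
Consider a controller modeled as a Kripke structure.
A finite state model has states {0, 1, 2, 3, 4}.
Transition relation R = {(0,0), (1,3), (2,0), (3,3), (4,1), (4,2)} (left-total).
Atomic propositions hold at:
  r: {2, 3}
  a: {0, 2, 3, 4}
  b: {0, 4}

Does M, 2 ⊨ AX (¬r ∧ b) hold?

Yes

Sat(¬r) = {0, 1, 4}
Sat(¬r ∧ b) = {0, 4}
Sat(AX (¬r ∧ b)) = {s : every successor in {0, 4}} = {0, 2}
2 ∈ Sat(AX (¬r ∧ b)) = {0, 2}, so the formula holds at 2.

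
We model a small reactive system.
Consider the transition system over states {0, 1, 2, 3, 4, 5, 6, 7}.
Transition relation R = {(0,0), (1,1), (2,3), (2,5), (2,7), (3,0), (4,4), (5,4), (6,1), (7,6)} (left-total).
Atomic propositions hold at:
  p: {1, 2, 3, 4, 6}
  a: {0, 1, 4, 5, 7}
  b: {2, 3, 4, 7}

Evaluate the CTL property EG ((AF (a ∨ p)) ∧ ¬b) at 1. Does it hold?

Yes

Sat(a ∨ p) = {0, 1, 2, 3, 4, 5, 6, 7}
AF (a ∨ p): least fixpoint, start Z0 = {0, 1, 2, 3, 4, 5, 6, 7}, add states with every successor in Z. Already a fixed point.
Sat(AF (a ∨ p)) = {0, 1, 2, 3, 4, 5, 6, 7}
Sat(¬b) = {0, 1, 5, 6}
Sat((AF (a ∨ p)) ∧ ¬b) = {0, 1, 5, 6}
EG ((AF (a ∨ p)) ∧ ¬b): greatest fixpoint, start Z0 = {0, 1, 5, 6}, keep only states in Sat with some successor in Z. Z1 = {0, 1, 6}; fixed.
Sat(EG ((AF (a ∨ p)) ∧ ¬b)) = {0, 1, 6}
1 ∈ Sat(EG ((AF (a ∨ p)) ∧ ¬b)) = {0, 1, 6}, so the formula holds at 1.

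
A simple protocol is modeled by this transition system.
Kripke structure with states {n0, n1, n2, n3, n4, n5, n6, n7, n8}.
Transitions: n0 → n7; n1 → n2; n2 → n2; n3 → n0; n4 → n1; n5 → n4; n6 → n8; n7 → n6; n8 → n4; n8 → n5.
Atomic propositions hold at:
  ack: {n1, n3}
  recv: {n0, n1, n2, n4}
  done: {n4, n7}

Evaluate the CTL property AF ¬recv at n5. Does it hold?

Yes

Sat(¬recv) = {n3, n5, n6, n7, n8}
AF ¬recv: least fixpoint, start Z0 = {n3, n5, n6, n7, n8}, add states with every successor in Z. Z1 = {n0, n3, n5, n6, n7, n8}; fixed.
Sat(AF ¬recv) = {n0, n3, n5, n6, n7, n8}
n5 ∈ Sat(AF ¬recv) = {n0, n3, n5, n6, n7, n8}, so the formula holds at n5.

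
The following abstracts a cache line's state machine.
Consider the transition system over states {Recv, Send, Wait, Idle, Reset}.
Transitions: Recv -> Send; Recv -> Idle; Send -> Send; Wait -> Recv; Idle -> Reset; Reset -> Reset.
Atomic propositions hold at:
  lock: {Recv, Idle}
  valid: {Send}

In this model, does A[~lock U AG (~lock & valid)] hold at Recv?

No

Sat(~lock) = {Send, Wait, Reset}
Sat(~lock & valid) = {Send}
AG (~lock & valid): greatest fixpoint, start Z0 = {Send}, keep only states in Sat with every successor in Z. Already a fixed point.
Sat(AG (~lock & valid)) = {Send}
A[~lock U AG (~lock & valid)]: least fixpoint, start Z0 = Sat(AG (~lock & valid)) = {Send}, add states in Sat(~lock) with every successor in Z. Already a fixed point.
Sat(A[~lock U AG (~lock & valid)]) = {Send}
Recv ∉ Sat(A[~lock U AG (~lock & valid)]) = {Send}, so the formula does not hold at Recv.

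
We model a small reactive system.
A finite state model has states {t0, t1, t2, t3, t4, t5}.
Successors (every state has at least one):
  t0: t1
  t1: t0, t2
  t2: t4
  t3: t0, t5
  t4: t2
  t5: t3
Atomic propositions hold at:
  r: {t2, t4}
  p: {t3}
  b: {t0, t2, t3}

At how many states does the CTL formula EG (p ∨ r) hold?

Sat(p ∨ r) = {t2, t3, t4}
EG (p ∨ r): greatest fixpoint, start Z0 = {t2, t3, t4}, keep only states in Sat with some successor in Z. Z1 = {t2, t4}; fixed.
Sat(EG (p ∨ r)) = {t2, t4}
|Sat(EG (p ∨ r))| = |{t2, t4}| = 2.

2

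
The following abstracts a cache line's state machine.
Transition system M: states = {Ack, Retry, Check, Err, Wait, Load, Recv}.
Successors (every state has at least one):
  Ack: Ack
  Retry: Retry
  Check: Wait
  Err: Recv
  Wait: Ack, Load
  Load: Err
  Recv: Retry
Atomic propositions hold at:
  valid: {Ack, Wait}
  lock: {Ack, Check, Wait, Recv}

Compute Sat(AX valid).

{Ack, Check}

Sat(AX valid) = {s : every successor in {Ack, Wait}} = {Ack, Check}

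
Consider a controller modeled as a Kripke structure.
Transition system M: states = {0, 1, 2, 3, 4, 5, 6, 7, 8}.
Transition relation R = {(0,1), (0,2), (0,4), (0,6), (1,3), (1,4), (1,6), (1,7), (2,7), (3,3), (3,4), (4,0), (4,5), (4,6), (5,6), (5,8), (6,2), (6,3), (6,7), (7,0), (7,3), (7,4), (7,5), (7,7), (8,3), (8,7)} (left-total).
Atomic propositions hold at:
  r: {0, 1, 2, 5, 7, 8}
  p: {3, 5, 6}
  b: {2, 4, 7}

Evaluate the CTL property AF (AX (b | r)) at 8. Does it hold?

No

Sat(b | r) = {0, 1, 2, 4, 5, 7, 8}
Sat(AX (b | r)) = {s : every successor in {0, 1, 2, 4, 5, 7, 8}} = {2}
AF (AX (b | r)): least fixpoint, start Z0 = {2}, add states with every successor in Z. Already a fixed point.
Sat(AF (AX (b | r))) = {2}
8 ∉ Sat(AF (AX (b | r))) = {2}, so the formula does not hold at 8.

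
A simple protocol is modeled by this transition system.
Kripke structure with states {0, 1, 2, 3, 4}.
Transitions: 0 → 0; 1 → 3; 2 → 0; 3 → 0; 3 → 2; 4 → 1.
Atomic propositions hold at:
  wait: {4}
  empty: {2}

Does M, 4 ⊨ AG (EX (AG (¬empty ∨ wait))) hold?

No

Sat(¬empty) = {0, 1, 3, 4}
Sat(¬empty ∨ wait) = {0, 1, 3, 4}
AG (¬empty ∨ wait): greatest fixpoint, start Z0 = {0, 1, 3, 4}, keep only states in Sat with every successor in Z. Z1 = {0, 1, 4}; Z2 = {0, 4}; Z3 = {0}; fixed.
Sat(AG (¬empty ∨ wait)) = {0}
Sat(EX (AG (¬empty ∨ wait))) = {s : some successor in {0}} = {0, 2, 3}
AG (EX (AG (¬empty ∨ wait))): greatest fixpoint, start Z0 = {0, 2, 3}, keep only states in Sat with every successor in Z. Already a fixed point.
Sat(AG (EX (AG (¬empty ∨ wait)))) = {0, 2, 3}
4 ∉ Sat(AG (EX (AG (¬empty ∨ wait)))) = {0, 2, 3}, so the formula does not hold at 4.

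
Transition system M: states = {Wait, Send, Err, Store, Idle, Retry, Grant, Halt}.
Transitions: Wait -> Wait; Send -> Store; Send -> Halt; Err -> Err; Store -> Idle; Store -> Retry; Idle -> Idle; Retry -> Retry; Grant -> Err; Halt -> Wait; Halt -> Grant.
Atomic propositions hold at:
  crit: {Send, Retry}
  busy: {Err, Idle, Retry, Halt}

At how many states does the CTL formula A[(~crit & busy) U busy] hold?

Sat(~crit) = {Wait, Err, Store, Idle, Grant, Halt}
Sat(~crit & busy) = {Err, Idle, Halt}
A[(~crit & busy) U busy]: least fixpoint, start Z0 = Sat(busy) = {Err, Idle, Retry, Halt}, add states in Sat(~crit & busy) with every successor in Z. Already a fixed point.
Sat(A[(~crit & busy) U busy]) = {Err, Idle, Retry, Halt}
|Sat(A[(~crit & busy) U busy])| = |{Err, Idle, Retry, Halt}| = 4.

4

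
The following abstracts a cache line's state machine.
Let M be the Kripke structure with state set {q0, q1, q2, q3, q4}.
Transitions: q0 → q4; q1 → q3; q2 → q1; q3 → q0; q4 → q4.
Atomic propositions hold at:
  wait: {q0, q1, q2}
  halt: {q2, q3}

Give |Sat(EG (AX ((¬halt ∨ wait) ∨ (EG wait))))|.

Sat(¬halt) = {q0, q1, q4}
Sat(¬halt ∨ wait) = {q0, q1, q2, q4}
EG wait: greatest fixpoint, start Z0 = {q0, q1, q2}, keep only states in Sat with some successor in Z. Z1 = {q2}; Z2 = ∅; fixed.
Sat(EG wait) = ∅
Sat((¬halt ∨ wait) ∨ (EG wait)) = {q0, q1, q2, q4}
Sat(AX ((¬halt ∨ wait) ∨ (EG wait))) = {s : every successor in {q0, q1, q2, q4}} = {q0, q2, q3, q4}
EG (AX ((¬halt ∨ wait) ∨ (EG wait))): greatest fixpoint, start Z0 = {q0, q2, q3, q4}, keep only states in Sat with some successor in Z. Z1 = {q0, q3, q4}; fixed.
Sat(EG (AX ((¬halt ∨ wait) ∨ (EG wait)))) = {q0, q3, q4}
|Sat(EG (AX ((¬halt ∨ wait) ∨ (EG wait))))| = |{q0, q3, q4}| = 3.

3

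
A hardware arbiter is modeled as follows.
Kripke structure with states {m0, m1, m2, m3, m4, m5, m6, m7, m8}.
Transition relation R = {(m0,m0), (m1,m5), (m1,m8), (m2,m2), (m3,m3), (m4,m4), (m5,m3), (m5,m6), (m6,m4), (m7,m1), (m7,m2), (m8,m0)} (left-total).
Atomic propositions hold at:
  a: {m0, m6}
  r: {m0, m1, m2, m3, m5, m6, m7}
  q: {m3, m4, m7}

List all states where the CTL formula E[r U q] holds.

{m1, m3, m4, m5, m6, m7}

E[r U q]: least fixpoint, start Z0 = Sat(q) = {m3, m4, m7}, add states in Sat(r) with some successor in Z. Z1 = {m3, m4, m5, m6, m7}; Z2 = {m1, m3, m4, m5, m6, m7}; fixed.
Sat(E[r U q]) = {m1, m3, m4, m5, m6, m7}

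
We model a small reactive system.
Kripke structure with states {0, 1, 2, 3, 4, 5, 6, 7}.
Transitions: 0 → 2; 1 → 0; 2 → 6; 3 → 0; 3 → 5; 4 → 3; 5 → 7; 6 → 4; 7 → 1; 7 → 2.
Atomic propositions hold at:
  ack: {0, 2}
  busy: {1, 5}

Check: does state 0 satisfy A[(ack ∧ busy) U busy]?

Sat(ack ∧ busy) = ∅
A[(ack ∧ busy) U busy]: least fixpoint, start Z0 = Sat(busy) = {1, 5}, add states in Sat(ack ∧ busy) with every successor in Z. Already a fixed point.
Sat(A[(ack ∧ busy) U busy]) = {1, 5}
0 ∉ Sat(A[(ack ∧ busy) U busy]) = {1, 5}, so the formula does not hold at 0.

No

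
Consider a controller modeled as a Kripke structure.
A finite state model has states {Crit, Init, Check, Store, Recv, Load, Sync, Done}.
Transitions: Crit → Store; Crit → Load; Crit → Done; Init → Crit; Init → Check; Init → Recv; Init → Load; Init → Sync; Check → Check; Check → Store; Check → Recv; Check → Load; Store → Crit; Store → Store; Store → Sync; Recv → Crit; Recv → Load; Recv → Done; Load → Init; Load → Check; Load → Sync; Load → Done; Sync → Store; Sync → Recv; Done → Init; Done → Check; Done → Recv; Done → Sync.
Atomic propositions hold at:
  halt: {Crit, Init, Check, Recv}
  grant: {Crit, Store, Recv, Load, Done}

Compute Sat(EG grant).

{Crit, Store, Recv, Load, Done}

EG grant: greatest fixpoint, start Z0 = {Crit, Store, Recv, Load, Done}, keep only states in Sat with some successor in Z. Already a fixed point.
Sat(EG grant) = {Crit, Store, Recv, Load, Done}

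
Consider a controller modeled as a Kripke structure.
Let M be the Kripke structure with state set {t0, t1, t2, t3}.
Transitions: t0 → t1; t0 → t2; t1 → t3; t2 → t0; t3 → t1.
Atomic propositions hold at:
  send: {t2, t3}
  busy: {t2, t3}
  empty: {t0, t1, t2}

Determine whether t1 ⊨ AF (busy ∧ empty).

No

Sat(busy ∧ empty) = {t2}
AF (busy ∧ empty): least fixpoint, start Z0 = {t2}, add states with every successor in Z. Already a fixed point.
Sat(AF (busy ∧ empty)) = {t2}
t1 ∉ Sat(AF (busy ∧ empty)) = {t2}, so the formula does not hold at t1.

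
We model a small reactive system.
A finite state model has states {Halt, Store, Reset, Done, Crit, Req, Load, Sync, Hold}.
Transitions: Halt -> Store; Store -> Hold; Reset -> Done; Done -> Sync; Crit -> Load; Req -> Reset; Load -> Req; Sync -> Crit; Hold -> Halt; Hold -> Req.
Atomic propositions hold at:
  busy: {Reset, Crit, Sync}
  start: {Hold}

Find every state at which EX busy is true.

{Done, Req, Sync}

Sat(EX busy) = {s : some successor in {Reset, Crit, Sync}} = {Done, Req, Sync}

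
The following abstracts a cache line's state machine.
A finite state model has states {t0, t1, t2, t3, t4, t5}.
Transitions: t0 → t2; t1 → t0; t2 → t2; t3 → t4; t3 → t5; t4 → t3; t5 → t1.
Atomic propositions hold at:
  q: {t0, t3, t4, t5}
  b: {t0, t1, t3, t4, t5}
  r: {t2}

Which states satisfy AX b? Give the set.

{t1, t3, t4, t5}

Sat(AX b) = {s : every successor in {t0, t1, t3, t4, t5}} = {t1, t3, t4, t5}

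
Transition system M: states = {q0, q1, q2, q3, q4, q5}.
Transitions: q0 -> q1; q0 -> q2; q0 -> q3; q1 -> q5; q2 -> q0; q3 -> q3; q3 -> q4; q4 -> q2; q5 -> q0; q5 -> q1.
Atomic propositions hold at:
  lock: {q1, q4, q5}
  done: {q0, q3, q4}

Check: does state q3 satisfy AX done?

Sat(AX done) = {s : every successor in {q0, q3, q4}} = {q2, q3}
q3 ∈ Sat(AX done) = {q2, q3}, so the formula holds at q3.

Yes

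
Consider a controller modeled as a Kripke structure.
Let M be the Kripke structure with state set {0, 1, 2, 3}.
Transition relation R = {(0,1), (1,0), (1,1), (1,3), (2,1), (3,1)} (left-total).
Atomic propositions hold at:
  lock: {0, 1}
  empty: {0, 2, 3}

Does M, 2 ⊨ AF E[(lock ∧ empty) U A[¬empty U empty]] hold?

Sat(lock ∧ empty) = {0}
Sat(¬empty) = {1}
A[¬empty U empty]: least fixpoint, start Z0 = Sat(empty) = {0, 2, 3}, add states in Sat(¬empty) with every successor in Z. Already a fixed point.
Sat(A[¬empty U empty]) = {0, 2, 3}
E[(lock ∧ empty) U A[¬empty U empty]]: least fixpoint, start Z0 = Sat(A[¬empty U empty]) = {0, 2, 3}, add states in Sat(lock ∧ empty) with some successor in Z. Already a fixed point.
Sat(E[(lock ∧ empty) U A[¬empty U empty]]) = {0, 2, 3}
AF E[(lock ∧ empty) U A[¬empty U empty]]: least fixpoint, start Z0 = {0, 2, 3}, add states with every successor in Z. Already a fixed point.
Sat(AF E[(lock ∧ empty) U A[¬empty U empty]]) = {0, 2, 3}
2 ∈ Sat(AF E[(lock ∧ empty) U A[¬empty U empty]]) = {0, 2, 3}, so the formula holds at 2.

Yes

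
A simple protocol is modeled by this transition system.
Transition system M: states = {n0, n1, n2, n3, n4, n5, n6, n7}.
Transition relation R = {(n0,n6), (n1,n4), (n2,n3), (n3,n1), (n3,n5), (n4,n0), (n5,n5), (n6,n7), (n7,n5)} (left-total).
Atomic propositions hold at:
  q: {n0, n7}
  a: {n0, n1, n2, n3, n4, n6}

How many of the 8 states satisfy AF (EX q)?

4

Sat(EX q) = {s : some successor in {n0, n7}} = {n4, n6}
AF (EX q): least fixpoint, start Z0 = {n4, n6}, add states with every successor in Z. Z1 = {n0, n1, n4, n6}; fixed.
Sat(AF (EX q)) = {n0, n1, n4, n6}
|Sat(AF (EX q))| = |{n0, n1, n4, n6}| = 4.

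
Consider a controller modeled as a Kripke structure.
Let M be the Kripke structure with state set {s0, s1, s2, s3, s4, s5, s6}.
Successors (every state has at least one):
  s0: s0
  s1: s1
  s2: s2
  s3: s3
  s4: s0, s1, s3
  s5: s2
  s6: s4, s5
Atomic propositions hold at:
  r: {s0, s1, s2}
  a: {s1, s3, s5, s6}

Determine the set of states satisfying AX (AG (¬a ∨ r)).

{s0, s1, s2, s5}

Sat(¬a) = {s0, s2, s4}
Sat(¬a ∨ r) = {s0, s1, s2, s4}
AG (¬a ∨ r): greatest fixpoint, start Z0 = {s0, s1, s2, s4}, keep only states in Sat with every successor in Z. Z1 = {s0, s1, s2}; fixed.
Sat(AG (¬a ∨ r)) = {s0, s1, s2}
Sat(AX (AG (¬a ∨ r))) = {s : every successor in {s0, s1, s2}} = {s0, s1, s2, s5}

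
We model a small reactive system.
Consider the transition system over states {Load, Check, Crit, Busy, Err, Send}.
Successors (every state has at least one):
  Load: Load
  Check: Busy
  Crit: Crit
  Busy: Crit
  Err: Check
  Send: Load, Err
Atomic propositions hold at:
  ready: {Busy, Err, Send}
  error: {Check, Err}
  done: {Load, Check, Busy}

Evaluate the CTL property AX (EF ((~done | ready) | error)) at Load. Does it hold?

No

Sat(~done) = {Crit, Err, Send}
Sat(~done | ready) = {Crit, Busy, Err, Send}
Sat((~done | ready) | error) = {Check, Crit, Busy, Err, Send}
EF ((~done | ready) | error): least fixpoint, start Z0 = {Check, Crit, Busy, Err, Send}, add states with some successor in Z. Already a fixed point.
Sat(EF ((~done | ready) | error)) = {Check, Crit, Busy, Err, Send}
Sat(AX (EF ((~done | ready) | error))) = {s : every successor in {Check, Crit, Busy, Err, Send}} = {Check, Crit, Busy, Err}
Load ∉ Sat(AX (EF ((~done | ready) | error))) = {Check, Crit, Busy, Err}, so the formula does not hold at Load.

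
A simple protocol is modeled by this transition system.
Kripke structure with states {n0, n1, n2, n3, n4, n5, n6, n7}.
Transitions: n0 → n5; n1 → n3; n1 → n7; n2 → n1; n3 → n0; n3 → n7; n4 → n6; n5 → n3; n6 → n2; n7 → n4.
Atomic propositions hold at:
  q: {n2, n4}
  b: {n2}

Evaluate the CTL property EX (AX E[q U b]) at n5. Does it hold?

No

E[q U b]: least fixpoint, start Z0 = Sat(b) = {n2}, add states in Sat(q) with some successor in Z. Already a fixed point.
Sat(E[q U b]) = {n2}
Sat(AX E[q U b]) = {s : every successor in {n2}} = {n6}
Sat(EX (AX E[q U b])) = {s : some successor in {n6}} = {n4}
n5 ∉ Sat(EX (AX E[q U b])) = {n4}, so the formula does not hold at n5.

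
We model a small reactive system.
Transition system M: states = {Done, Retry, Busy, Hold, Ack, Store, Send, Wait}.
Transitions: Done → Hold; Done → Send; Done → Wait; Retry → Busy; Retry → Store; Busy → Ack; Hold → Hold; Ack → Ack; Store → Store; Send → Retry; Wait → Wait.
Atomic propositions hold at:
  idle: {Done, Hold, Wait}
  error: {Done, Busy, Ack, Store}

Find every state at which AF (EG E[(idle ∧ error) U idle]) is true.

Sat(idle ∧ error) = {Done}
E[(idle ∧ error) U idle]: least fixpoint, start Z0 = Sat(idle) = {Done, Hold, Wait}, add states in Sat(idle ∧ error) with some successor in Z. Already a fixed point.
Sat(E[(idle ∧ error) U idle]) = {Done, Hold, Wait}
EG E[(idle ∧ error) U idle]: greatest fixpoint, start Z0 = {Done, Hold, Wait}, keep only states in Sat with some successor in Z. Already a fixed point.
Sat(EG E[(idle ∧ error) U idle]) = {Done, Hold, Wait}
AF (EG E[(idle ∧ error) U idle]): least fixpoint, start Z0 = {Done, Hold, Wait}, add states with every successor in Z. Already a fixed point.
Sat(AF (EG E[(idle ∧ error) U idle])) = {Done, Hold, Wait}

{Done, Hold, Wait}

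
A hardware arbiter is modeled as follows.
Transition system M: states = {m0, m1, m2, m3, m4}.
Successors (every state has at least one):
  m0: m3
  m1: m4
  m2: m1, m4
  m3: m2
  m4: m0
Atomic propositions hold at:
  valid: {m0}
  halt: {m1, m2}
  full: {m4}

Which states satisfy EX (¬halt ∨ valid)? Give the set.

{m0, m1, m2, m4}

Sat(¬halt) = {m0, m3, m4}
Sat(¬halt ∨ valid) = {m0, m3, m4}
Sat(EX (¬halt ∨ valid)) = {s : some successor in {m0, m3, m4}} = {m0, m1, m2, m4}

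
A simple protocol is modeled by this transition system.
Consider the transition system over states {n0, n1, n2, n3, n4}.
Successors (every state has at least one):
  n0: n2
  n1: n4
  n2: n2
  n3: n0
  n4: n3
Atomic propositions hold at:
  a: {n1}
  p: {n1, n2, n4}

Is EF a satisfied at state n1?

Yes

EF a: least fixpoint, start Z0 = {n1}, add states with some successor in Z. Already a fixed point.
Sat(EF a) = {n1}
n1 ∈ Sat(EF a) = {n1}, so the formula holds at n1.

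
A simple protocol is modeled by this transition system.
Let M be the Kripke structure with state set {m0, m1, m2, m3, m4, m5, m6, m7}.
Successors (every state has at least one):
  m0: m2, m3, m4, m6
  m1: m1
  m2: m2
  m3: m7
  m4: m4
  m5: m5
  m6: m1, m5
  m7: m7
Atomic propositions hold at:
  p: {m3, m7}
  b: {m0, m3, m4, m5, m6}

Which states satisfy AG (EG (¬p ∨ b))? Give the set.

Sat(¬p) = {m0, m1, m2, m4, m5, m6}
Sat(¬p ∨ b) = {m0, m1, m2, m3, m4, m5, m6}
EG (¬p ∨ b): greatest fixpoint, start Z0 = {m0, m1, m2, m3, m4, m5, m6}, keep only states in Sat with some successor in Z. Z1 = {m0, m1, m2, m4, m5, m6}; fixed.
Sat(EG (¬p ∨ b)) = {m0, m1, m2, m4, m5, m6}
AG (EG (¬p ∨ b)): greatest fixpoint, start Z0 = {m0, m1, m2, m4, m5, m6}, keep only states in Sat with every successor in Z. Z1 = {m1, m2, m4, m5, m6}; fixed.
Sat(AG (EG (¬p ∨ b))) = {m1, m2, m4, m5, m6}

{m1, m2, m4, m5, m6}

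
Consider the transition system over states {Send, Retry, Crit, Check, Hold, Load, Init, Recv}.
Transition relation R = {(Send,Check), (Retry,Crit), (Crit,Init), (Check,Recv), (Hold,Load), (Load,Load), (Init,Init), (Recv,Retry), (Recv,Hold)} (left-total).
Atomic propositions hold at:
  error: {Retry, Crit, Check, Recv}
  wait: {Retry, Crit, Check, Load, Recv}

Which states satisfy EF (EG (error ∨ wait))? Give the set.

Sat(error ∨ wait) = {Retry, Crit, Check, Load, Recv}
EG (error ∨ wait): greatest fixpoint, start Z0 = {Retry, Crit, Check, Load, Recv}, keep only states in Sat with some successor in Z. Z1 = {Retry, Check, Load, Recv}; Z2 = {Check, Load, Recv}; Z3 = {Check, Load}; Z4 = {Load}; fixed.
Sat(EG (error ∨ wait)) = {Load}
EF (EG (error ∨ wait)): least fixpoint, start Z0 = {Load}, add states with some successor in Z. Z1 = {Hold, Load}; Z2 = {Hold, Load, Recv}; Z3 = {Check, Hold, Load, Recv}; Z4 = {Send, Check, Hold, Load, Recv}; fixed.
Sat(EF (EG (error ∨ wait))) = {Send, Check, Hold, Load, Recv}

{Send, Check, Hold, Load, Recv}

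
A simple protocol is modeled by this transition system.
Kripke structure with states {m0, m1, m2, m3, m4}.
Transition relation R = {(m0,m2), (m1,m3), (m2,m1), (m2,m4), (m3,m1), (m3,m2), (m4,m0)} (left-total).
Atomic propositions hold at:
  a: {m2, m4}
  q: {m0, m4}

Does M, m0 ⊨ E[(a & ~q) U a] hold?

No

Sat(~q) = {m1, m2, m3}
Sat(a & ~q) = {m2}
E[(a & ~q) U a]: least fixpoint, start Z0 = Sat(a) = {m2, m4}, add states in Sat(a & ~q) with some successor in Z. Already a fixed point.
Sat(E[(a & ~q) U a]) = {m2, m4}
m0 ∉ Sat(E[(a & ~q) U a]) = {m2, m4}, so the formula does not hold at m0.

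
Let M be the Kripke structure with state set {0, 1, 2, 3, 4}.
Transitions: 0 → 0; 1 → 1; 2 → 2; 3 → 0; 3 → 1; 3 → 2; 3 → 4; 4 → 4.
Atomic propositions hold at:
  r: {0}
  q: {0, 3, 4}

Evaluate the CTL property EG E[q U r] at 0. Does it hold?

E[q U r]: least fixpoint, start Z0 = Sat(r) = {0}, add states in Sat(q) with some successor in Z. Z1 = {0, 3}; fixed.
Sat(E[q U r]) = {0, 3}
EG E[q U r]: greatest fixpoint, start Z0 = {0, 3}, keep only states in Sat with some successor in Z. Already a fixed point.
Sat(EG E[q U r]) = {0, 3}
0 ∈ Sat(EG E[q U r]) = {0, 3}, so the formula holds at 0.

Yes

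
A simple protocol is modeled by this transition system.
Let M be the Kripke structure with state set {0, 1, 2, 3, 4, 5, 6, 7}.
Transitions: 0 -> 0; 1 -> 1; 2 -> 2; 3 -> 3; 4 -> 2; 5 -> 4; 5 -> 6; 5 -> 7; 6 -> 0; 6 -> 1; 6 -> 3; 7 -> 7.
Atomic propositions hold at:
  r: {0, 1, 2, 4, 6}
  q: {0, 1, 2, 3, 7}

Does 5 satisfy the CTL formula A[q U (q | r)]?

Sat(q | r) = {0, 1, 2, 3, 4, 6, 7}
A[q U (q | r)]: least fixpoint, start Z0 = Sat((q | r)) = {0, 1, 2, 3, 4, 6, 7}, add states in Sat(q) with every successor in Z. Already a fixed point.
Sat(A[q U (q | r)]) = {0, 1, 2, 3, 4, 6, 7}
5 ∉ Sat(A[q U (q | r)]) = {0, 1, 2, 3, 4, 6, 7}, so the formula does not hold at 5.

No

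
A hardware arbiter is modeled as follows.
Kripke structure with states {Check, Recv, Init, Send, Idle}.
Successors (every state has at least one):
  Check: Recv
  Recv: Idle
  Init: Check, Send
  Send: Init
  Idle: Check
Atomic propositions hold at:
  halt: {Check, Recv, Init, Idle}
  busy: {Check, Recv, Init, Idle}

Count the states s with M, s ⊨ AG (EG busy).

EG busy: greatest fixpoint, start Z0 = {Check, Recv, Init, Idle}, keep only states in Sat with some successor in Z. Already a fixed point.
Sat(EG busy) = {Check, Recv, Init, Idle}
AG (EG busy): greatest fixpoint, start Z0 = {Check, Recv, Init, Idle}, keep only states in Sat with every successor in Z. Z1 = {Check, Recv, Idle}; fixed.
Sat(AG (EG busy)) = {Check, Recv, Idle}
|Sat(AG (EG busy))| = |{Check, Recv, Idle}| = 3.

3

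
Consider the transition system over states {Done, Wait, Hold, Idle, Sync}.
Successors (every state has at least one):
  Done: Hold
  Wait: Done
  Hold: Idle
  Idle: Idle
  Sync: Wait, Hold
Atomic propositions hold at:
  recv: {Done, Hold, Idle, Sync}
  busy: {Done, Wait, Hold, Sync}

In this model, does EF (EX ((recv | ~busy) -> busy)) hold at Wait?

Sat(~busy) = {Idle}
Sat(recv | ~busy) = {Done, Hold, Idle, Sync}
Sat((recv | ~busy) -> busy) = {Done, Wait, Hold, Sync}
Sat(EX ((recv | ~busy) -> busy)) = {s : some successor in {Done, Wait, Hold, Sync}} = {Done, Wait, Sync}
EF (EX ((recv | ~busy) -> busy)): least fixpoint, start Z0 = {Done, Wait, Sync}, add states with some successor in Z. Already a fixed point.
Sat(EF (EX ((recv | ~busy) -> busy))) = {Done, Wait, Sync}
Wait ∈ Sat(EF (EX ((recv | ~busy) -> busy))) = {Done, Wait, Sync}, so the formula holds at Wait.

Yes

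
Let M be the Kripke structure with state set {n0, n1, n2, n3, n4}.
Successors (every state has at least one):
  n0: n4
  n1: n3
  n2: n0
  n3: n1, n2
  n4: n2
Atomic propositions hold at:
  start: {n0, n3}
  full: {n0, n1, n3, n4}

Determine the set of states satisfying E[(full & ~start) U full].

Sat(~start) = {n1, n2, n4}
Sat(full & ~start) = {n1, n4}
E[(full & ~start) U full]: least fixpoint, start Z0 = Sat(full) = {n0, n1, n3, n4}, add states in Sat(full & ~start) with some successor in Z. Already a fixed point.
Sat(E[(full & ~start) U full]) = {n0, n1, n3, n4}

{n0, n1, n3, n4}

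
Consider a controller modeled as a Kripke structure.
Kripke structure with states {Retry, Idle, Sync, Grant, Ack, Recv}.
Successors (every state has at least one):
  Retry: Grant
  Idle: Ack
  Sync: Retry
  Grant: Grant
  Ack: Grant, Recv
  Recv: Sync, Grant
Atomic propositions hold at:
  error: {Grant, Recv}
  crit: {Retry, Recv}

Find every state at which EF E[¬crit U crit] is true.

{Retry, Idle, Sync, Ack, Recv}

Sat(¬crit) = {Idle, Sync, Grant, Ack}
E[¬crit U crit]: least fixpoint, start Z0 = Sat(crit) = {Retry, Recv}, add states in Sat(¬crit) with some successor in Z. Z1 = {Retry, Sync, Ack, Recv}; Z2 = {Retry, Idle, Sync, Ack, Recv}; fixed.
Sat(E[¬crit U crit]) = {Retry, Idle, Sync, Ack, Recv}
EF E[¬crit U crit]: least fixpoint, start Z0 = {Retry, Idle, Sync, Ack, Recv}, add states with some successor in Z. Already a fixed point.
Sat(EF E[¬crit U crit]) = {Retry, Idle, Sync, Ack, Recv}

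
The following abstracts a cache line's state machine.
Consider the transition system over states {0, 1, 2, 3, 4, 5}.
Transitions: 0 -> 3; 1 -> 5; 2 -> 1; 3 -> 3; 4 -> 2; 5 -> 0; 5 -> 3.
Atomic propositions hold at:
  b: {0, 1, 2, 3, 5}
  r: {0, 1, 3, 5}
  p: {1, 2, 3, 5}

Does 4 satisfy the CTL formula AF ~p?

Sat(~p) = {0, 4}
AF ~p: least fixpoint, start Z0 = {0, 4}, add states with every successor in Z. Already a fixed point.
Sat(AF ~p) = {0, 4}
4 ∈ Sat(AF ~p) = {0, 4}, so the formula holds at 4.

Yes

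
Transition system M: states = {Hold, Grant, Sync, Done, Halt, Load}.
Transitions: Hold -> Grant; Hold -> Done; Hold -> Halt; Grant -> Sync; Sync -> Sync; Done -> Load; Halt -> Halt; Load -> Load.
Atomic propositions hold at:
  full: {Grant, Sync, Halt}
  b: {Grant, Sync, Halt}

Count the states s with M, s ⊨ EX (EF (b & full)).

Sat(b & full) = {Grant, Sync, Halt}
EF (b & full): least fixpoint, start Z0 = {Grant, Sync, Halt}, add states with some successor in Z. Z1 = {Hold, Grant, Sync, Halt}; fixed.
Sat(EF (b & full)) = {Hold, Grant, Sync, Halt}
Sat(EX (EF (b & full))) = {s : some successor in {Hold, Grant, Sync, Halt}} = {Hold, Grant, Sync, Halt}
|Sat(EX (EF (b & full)))| = |{Hold, Grant, Sync, Halt}| = 4.

4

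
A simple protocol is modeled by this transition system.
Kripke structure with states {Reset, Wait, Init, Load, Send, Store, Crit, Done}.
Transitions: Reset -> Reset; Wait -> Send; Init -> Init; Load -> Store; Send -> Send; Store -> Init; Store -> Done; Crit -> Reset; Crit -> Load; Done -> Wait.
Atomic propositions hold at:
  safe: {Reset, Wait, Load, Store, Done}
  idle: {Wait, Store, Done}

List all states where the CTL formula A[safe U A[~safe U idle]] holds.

{Wait, Load, Store, Done}

Sat(~safe) = {Init, Send, Crit}
A[~safe U idle]: least fixpoint, start Z0 = Sat(idle) = {Wait, Store, Done}, add states in Sat(~safe) with every successor in Z. Already a fixed point.
Sat(A[~safe U idle]) = {Wait, Store, Done}
A[safe U A[~safe U idle]]: least fixpoint, start Z0 = Sat(A[~safe U idle]) = {Wait, Store, Done}, add states in Sat(safe) with every successor in Z. Z1 = {Wait, Load, Store, Done}; fixed.
Sat(A[safe U A[~safe U idle]]) = {Wait, Load, Store, Done}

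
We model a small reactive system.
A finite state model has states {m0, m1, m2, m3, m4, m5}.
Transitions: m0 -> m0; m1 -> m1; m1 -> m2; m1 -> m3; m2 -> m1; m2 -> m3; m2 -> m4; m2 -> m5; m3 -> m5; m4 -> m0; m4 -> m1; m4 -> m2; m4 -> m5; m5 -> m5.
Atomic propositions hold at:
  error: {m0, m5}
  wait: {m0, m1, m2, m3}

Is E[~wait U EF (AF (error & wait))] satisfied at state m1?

Yes

Sat(~wait) = {m4, m5}
Sat(error & wait) = {m0}
AF (error & wait): least fixpoint, start Z0 = {m0}, add states with every successor in Z. Already a fixed point.
Sat(AF (error & wait)) = {m0}
EF (AF (error & wait)): least fixpoint, start Z0 = {m0}, add states with some successor in Z. Z1 = {m0, m4}; Z2 = {m0, m2, m4}; Z3 = {m0, m1, m2, m4}; fixed.
Sat(EF (AF (error & wait))) = {m0, m1, m2, m4}
E[~wait U EF (AF (error & wait))]: least fixpoint, start Z0 = Sat(EF (AF (error & wait))) = {m0, m1, m2, m4}, add states in Sat(~wait) with some successor in Z. Already a fixed point.
Sat(E[~wait U EF (AF (error & wait))]) = {m0, m1, m2, m4}
m1 ∈ Sat(E[~wait U EF (AF (error & wait))]) = {m0, m1, m2, m4}, so the formula holds at m1.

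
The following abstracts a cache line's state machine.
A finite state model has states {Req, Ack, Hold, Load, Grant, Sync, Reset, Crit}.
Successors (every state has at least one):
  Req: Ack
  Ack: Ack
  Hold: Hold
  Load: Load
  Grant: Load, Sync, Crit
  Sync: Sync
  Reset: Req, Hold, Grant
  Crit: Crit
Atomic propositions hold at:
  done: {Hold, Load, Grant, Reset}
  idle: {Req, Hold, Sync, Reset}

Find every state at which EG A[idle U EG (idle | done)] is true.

Sat(idle | done) = {Req, Hold, Load, Grant, Sync, Reset}
EG (idle | done): greatest fixpoint, start Z0 = {Req, Hold, Load, Grant, Sync, Reset}, keep only states in Sat with some successor in Z. Z1 = {Hold, Load, Grant, Sync, Reset}; fixed.
Sat(EG (idle | done)) = {Hold, Load, Grant, Sync, Reset}
A[idle U EG (idle | done)]: least fixpoint, start Z0 = Sat(EG (idle | done)) = {Hold, Load, Grant, Sync, Reset}, add states in Sat(idle) with every successor in Z. Already a fixed point.
Sat(A[idle U EG (idle | done)]) = {Hold, Load, Grant, Sync, Reset}
EG A[idle U EG (idle | done)]: greatest fixpoint, start Z0 = {Hold, Load, Grant, Sync, Reset}, keep only states in Sat with some successor in Z. Already a fixed point.
Sat(EG A[idle U EG (idle | done)]) = {Hold, Load, Grant, Sync, Reset}

{Hold, Load, Grant, Sync, Reset}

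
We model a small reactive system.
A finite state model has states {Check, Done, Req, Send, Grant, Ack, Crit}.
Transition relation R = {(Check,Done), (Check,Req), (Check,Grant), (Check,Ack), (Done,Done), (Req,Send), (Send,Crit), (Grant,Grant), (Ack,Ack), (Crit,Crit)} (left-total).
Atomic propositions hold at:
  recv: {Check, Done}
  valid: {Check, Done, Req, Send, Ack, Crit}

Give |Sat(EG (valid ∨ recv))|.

6

Sat(valid ∨ recv) = {Check, Done, Req, Send, Ack, Crit}
EG (valid ∨ recv): greatest fixpoint, start Z0 = {Check, Done, Req, Send, Ack, Crit}, keep only states in Sat with some successor in Z. Already a fixed point.
Sat(EG (valid ∨ recv)) = {Check, Done, Req, Send, Ack, Crit}
|Sat(EG (valid ∨ recv))| = |{Check, Done, Req, Send, Ack, Crit}| = 6.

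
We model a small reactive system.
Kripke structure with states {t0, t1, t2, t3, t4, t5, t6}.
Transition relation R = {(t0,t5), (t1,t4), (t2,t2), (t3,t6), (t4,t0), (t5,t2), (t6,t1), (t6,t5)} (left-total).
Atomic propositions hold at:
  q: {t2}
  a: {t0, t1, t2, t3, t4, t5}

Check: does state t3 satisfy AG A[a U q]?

No

A[a U q]: least fixpoint, start Z0 = Sat(q) = {t2}, add states in Sat(a) with every successor in Z. Z1 = {t2, t5}; Z2 = {t0, t2, t5}; Z3 = {t0, t2, t4, t5}; Z4 = {t0, t1, t2, t4, t5}; fixed.
Sat(A[a U q]) = {t0, t1, t2, t4, t5}
AG A[a U q]: greatest fixpoint, start Z0 = {t0, t1, t2, t4, t5}, keep only states in Sat with every successor in Z. Already a fixed point.
Sat(AG A[a U q]) = {t0, t1, t2, t4, t5}
t3 ∉ Sat(AG A[a U q]) = {t0, t1, t2, t4, t5}, so the formula does not hold at t3.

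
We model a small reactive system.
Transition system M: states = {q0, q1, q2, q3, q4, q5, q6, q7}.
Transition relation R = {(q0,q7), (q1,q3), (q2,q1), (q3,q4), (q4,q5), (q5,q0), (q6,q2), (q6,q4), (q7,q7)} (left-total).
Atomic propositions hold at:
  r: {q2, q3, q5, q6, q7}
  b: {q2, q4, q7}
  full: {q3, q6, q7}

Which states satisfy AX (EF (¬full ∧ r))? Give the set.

{q1, q2, q3, q4, q6}

Sat(¬full) = {q0, q1, q2, q4, q5}
Sat(¬full ∧ r) = {q2, q5}
EF (¬full ∧ r): least fixpoint, start Z0 = {q2, q5}, add states with some successor in Z. Z1 = {q2, q4, q5, q6}; Z2 = {q2, q3, q4, q5, q6}; Z3 = {q1, q2, q3, q4, q5, q6}; fixed.
Sat(EF (¬full ∧ r)) = {q1, q2, q3, q4, q5, q6}
Sat(AX (EF (¬full ∧ r))) = {s : every successor in {q1, q2, q3, q4, q5, q6}} = {q1, q2, q3, q4, q6}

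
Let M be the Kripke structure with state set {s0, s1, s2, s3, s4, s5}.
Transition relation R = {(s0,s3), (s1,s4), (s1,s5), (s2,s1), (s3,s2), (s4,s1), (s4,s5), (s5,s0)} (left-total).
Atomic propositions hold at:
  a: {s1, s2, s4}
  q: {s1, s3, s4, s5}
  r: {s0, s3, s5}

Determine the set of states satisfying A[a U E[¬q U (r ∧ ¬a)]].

{s0, s3, s5}

Sat(¬q) = {s0, s2}
Sat(¬a) = {s0, s3, s5}
Sat(r ∧ ¬a) = {s0, s3, s5}
E[¬q U (r ∧ ¬a)]: least fixpoint, start Z0 = Sat((r ∧ ¬a)) = {s0, s3, s5}, add states in Sat(¬q) with some successor in Z. Already a fixed point.
Sat(E[¬q U (r ∧ ¬a)]) = {s0, s3, s5}
A[a U E[¬q U (r ∧ ¬a)]]: least fixpoint, start Z0 = Sat(E[¬q U (r ∧ ¬a)]) = {s0, s3, s5}, add states in Sat(a) with every successor in Z. Already a fixed point.
Sat(A[a U E[¬q U (r ∧ ¬a)]]) = {s0, s3, s5}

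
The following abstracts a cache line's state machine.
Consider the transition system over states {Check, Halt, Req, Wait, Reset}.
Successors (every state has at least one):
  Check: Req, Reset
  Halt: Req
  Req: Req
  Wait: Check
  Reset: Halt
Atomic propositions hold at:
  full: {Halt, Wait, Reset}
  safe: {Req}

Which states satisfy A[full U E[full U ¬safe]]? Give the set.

{Check, Halt, Wait, Reset}

Sat(¬safe) = {Check, Halt, Wait, Reset}
E[full U ¬safe]: least fixpoint, start Z0 = Sat(¬safe) = {Check, Halt, Wait, Reset}, add states in Sat(full) with some successor in Z. Already a fixed point.
Sat(E[full U ¬safe]) = {Check, Halt, Wait, Reset}
A[full U E[full U ¬safe]]: least fixpoint, start Z0 = Sat(E[full U ¬safe]) = {Check, Halt, Wait, Reset}, add states in Sat(full) with every successor in Z. Already a fixed point.
Sat(A[full U E[full U ¬safe]]) = {Check, Halt, Wait, Reset}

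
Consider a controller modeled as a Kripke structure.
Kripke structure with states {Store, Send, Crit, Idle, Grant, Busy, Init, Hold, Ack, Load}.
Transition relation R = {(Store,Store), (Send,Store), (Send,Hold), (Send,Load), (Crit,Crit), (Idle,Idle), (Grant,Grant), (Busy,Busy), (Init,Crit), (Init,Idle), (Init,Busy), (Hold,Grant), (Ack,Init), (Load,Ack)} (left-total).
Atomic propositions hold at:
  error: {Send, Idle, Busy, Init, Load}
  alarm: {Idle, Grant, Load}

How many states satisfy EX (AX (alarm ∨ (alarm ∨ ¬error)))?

Sat(¬error) = {Store, Crit, Grant, Hold, Ack}
Sat(alarm ∨ ¬error) = {Store, Crit, Idle, Grant, Hold, Ack, Load}
Sat(alarm ∨ (alarm ∨ ¬error)) = {Store, Crit, Idle, Grant, Hold, Ack, Load}
Sat(AX (alarm ∨ (alarm ∨ ¬error))) = {s : every successor in {Store, Crit, Idle, Grant, Hold, Ack, Load}} = {Store, Send, Crit, Idle, Grant, Hold, Load}
Sat(EX (AX (alarm ∨ (alarm ∨ ¬error)))) = {s : some successor in {Store, Send, Crit, Idle, Grant, Hold, Load}} = {Store, Send, Crit, Idle, Grant, Init, Hold}
|Sat(EX (AX (alarm ∨ (alarm ∨ ¬error))))| = |{Store, Send, Crit, Idle, Grant, Init, Hold}| = 7.

7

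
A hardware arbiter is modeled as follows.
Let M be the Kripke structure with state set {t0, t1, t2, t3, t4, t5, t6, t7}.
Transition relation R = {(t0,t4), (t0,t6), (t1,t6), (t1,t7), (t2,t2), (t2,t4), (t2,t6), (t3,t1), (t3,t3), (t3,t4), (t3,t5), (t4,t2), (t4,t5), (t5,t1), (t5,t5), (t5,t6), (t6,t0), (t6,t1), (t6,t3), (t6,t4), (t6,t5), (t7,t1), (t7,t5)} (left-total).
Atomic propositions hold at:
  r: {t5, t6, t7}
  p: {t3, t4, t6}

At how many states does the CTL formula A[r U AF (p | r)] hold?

Sat(p | r) = {t3, t4, t5, t6, t7}
AF (p | r): least fixpoint, start Z0 = {t3, t4, t5, t6, t7}, add states with every successor in Z. Z1 = {t0, t1, t3, t4, t5, t6, t7}; fixed.
Sat(AF (p | r)) = {t0, t1, t3, t4, t5, t6, t7}
A[r U AF (p | r)]: least fixpoint, start Z0 = Sat(AF (p | r)) = {t0, t1, t3, t4, t5, t6, t7}, add states in Sat(r) with every successor in Z. Already a fixed point.
Sat(A[r U AF (p | r)]) = {t0, t1, t3, t4, t5, t6, t7}
|Sat(A[r U AF (p | r)])| = |{t0, t1, t3, t4, t5, t6, t7}| = 7.

7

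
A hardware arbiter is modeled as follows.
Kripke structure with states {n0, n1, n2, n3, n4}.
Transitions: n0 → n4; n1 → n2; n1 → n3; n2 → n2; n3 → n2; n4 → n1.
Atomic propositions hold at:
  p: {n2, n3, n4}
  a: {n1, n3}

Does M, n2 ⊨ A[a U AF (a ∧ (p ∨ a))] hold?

No

Sat(p ∨ a) = {n1, n2, n3, n4}
Sat(a ∧ (p ∨ a)) = {n1, n3}
AF (a ∧ (p ∨ a)): least fixpoint, start Z0 = {n1, n3}, add states with every successor in Z. Z1 = {n1, n3, n4}; Z2 = {n0, n1, n3, n4}; fixed.
Sat(AF (a ∧ (p ∨ a))) = {n0, n1, n3, n4}
A[a U AF (a ∧ (p ∨ a))]: least fixpoint, start Z0 = Sat(AF (a ∧ (p ∨ a))) = {n0, n1, n3, n4}, add states in Sat(a) with every successor in Z. Already a fixed point.
Sat(A[a U AF (a ∧ (p ∨ a))]) = {n0, n1, n3, n4}
n2 ∉ Sat(A[a U AF (a ∧ (p ∨ a))]) = {n0, n1, n3, n4}, so the formula does not hold at n2.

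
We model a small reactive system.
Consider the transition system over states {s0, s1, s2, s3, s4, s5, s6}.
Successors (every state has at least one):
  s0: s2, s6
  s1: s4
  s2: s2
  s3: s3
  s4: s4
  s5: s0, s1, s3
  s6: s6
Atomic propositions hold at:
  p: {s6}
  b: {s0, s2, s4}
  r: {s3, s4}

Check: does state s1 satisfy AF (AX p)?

No

Sat(AX p) = {s : every successor in {s6}} = {s6}
AF (AX p): least fixpoint, start Z0 = {s6}, add states with every successor in Z. Already a fixed point.
Sat(AF (AX p)) = {s6}
s1 ∉ Sat(AF (AX p)) = {s6}, so the formula does not hold at s1.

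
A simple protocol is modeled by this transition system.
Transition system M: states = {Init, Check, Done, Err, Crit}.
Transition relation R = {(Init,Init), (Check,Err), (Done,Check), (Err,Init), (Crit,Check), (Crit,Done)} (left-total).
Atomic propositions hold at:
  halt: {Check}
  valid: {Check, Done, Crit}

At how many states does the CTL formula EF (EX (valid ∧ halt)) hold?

Sat(valid ∧ halt) = {Check}
Sat(EX (valid ∧ halt)) = {s : some successor in {Check}} = {Done, Crit}
EF (EX (valid ∧ halt)): least fixpoint, start Z0 = {Done, Crit}, add states with some successor in Z. Already a fixed point.
Sat(EF (EX (valid ∧ halt))) = {Done, Crit}
|Sat(EF (EX (valid ∧ halt)))| = |{Done, Crit}| = 2.

2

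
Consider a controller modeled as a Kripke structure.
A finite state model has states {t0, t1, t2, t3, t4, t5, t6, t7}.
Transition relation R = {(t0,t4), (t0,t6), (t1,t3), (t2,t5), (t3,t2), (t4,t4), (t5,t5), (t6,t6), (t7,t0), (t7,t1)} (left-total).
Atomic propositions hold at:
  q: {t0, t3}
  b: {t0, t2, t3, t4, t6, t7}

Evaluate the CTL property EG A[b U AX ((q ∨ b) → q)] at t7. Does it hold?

Yes

Sat(q ∨ b) = {t0, t2, t3, t4, t6, t7}
Sat((q ∨ b) → q) = {t0, t1, t3, t5}
Sat(AX ((q ∨ b) → q)) = {s : every successor in {t0, t1, t3, t5}} = {t1, t2, t5, t7}
A[b U AX ((q ∨ b) → q)]: least fixpoint, start Z0 = Sat(AX ((q ∨ b) → q)) = {t1, t2, t5, t7}, add states in Sat(b) with every successor in Z. Z1 = {t1, t2, t3, t5, t7}; fixed.
Sat(A[b U AX ((q ∨ b) → q)]) = {t1, t2, t3, t5, t7}
EG A[b U AX ((q ∨ b) → q)]: greatest fixpoint, start Z0 = {t1, t2, t3, t5, t7}, keep only states in Sat with some successor in Z. Already a fixed point.
Sat(EG A[b U AX ((q ∨ b) → q)]) = {t1, t2, t3, t5, t7}
t7 ∈ Sat(EG A[b U AX ((q ∨ b) → q)]) = {t1, t2, t3, t5, t7}, so the formula holds at t7.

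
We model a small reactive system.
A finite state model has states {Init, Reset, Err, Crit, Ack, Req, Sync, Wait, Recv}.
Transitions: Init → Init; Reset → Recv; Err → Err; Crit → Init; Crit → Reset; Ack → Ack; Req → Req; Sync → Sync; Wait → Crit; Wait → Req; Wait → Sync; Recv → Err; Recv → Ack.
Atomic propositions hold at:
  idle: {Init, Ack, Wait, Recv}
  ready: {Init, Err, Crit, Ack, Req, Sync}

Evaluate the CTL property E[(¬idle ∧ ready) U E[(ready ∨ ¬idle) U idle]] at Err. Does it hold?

Sat(¬idle) = {Reset, Err, Crit, Req, Sync}
Sat(¬idle ∧ ready) = {Err, Crit, Req, Sync}
Sat(ready ∨ ¬idle) = {Init, Reset, Err, Crit, Ack, Req, Sync}
E[(ready ∨ ¬idle) U idle]: least fixpoint, start Z0 = Sat(idle) = {Init, Ack, Wait, Recv}, add states in Sat(ready ∨ ¬idle) with some successor in Z. Z1 = {Init, Reset, Crit, Ack, Wait, Recv}; fixed.
Sat(E[(ready ∨ ¬idle) U idle]) = {Init, Reset, Crit, Ack, Wait, Recv}
E[(¬idle ∧ ready) U E[(ready ∨ ¬idle) U idle]]: least fixpoint, start Z0 = Sat(E[(ready ∨ ¬idle) U idle]) = {Init, Reset, Crit, Ack, Wait, Recv}, add states in Sat(¬idle ∧ ready) with some successor in Z. Already a fixed point.
Sat(E[(¬idle ∧ ready) U E[(ready ∨ ¬idle) U idle]]) = {Init, Reset, Crit, Ack, Wait, Recv}
Err ∉ Sat(E[(¬idle ∧ ready) U E[(ready ∨ ¬idle) U idle]]) = {Init, Reset, Crit, Ack, Wait, Recv}, so the formula does not hold at Err.

No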